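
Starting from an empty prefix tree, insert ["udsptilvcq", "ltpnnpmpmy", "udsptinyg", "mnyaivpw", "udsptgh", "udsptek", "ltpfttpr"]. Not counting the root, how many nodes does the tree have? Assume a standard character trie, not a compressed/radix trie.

40

Trace insertions, counting only characters that open a new branch:
  "udsptilvcq" → 10 new (u, d, s, p, t, i, l, v, c, q)
  "ltpnnpmpmy" → 10 new (l, t, p, n, n, p, m, p, m, y)
  "udsptinyg" → prefix "udspti" already present; 3 new (n, y, g)
  "mnyaivpw" → 8 new (m, n, y, a, i, v, p, w)
  "udsptgh" → prefix "udspt" already present; 2 new (g, h)
  "udsptek" → prefix "udspt" already present; 2 new (e, k)
  "ltpfttpr" → prefix "ltp" already present; 5 new (f, t, t, p, r)
Total nodes = 10 + 10 + 3 + 8 + 2 + 2 + 5 = 40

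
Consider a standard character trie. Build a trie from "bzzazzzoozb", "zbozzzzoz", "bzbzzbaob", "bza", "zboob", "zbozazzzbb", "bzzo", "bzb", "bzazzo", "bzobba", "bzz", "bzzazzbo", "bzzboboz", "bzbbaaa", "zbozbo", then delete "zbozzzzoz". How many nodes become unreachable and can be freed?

A node on "zbozzzzoz"'s path can go only if nothing else ends at it or branches off below it.
The suffix "zzzoz" (5 nodes) is used only by "zbozzzzoz"; the node for "zboz" still has the child "a", so pruning stops there.
Nodes removed: 5

5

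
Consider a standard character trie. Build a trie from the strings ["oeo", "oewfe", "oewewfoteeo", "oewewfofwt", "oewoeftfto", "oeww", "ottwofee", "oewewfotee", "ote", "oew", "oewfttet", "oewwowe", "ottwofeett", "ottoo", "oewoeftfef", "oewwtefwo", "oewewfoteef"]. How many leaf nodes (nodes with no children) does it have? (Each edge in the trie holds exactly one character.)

13

Leaves are exactly the stored words that no other stored word extends.
Those words: "oeo", "oewewfofwt", "oewewfoteef", "oewewfoteeo", "oewfe", "oewfttet", "oewoeftfef", "oewoeftfto", "oewwowe", "oewwtefwo", "ote", "ottoo", "ottwofeett"
Leaf count: 13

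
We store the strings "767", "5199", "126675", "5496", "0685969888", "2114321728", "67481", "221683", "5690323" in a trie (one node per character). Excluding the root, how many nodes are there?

52

Trace insertions, counting only characters that open a new branch:
  "767" → 3 new (7, 6, 7)
  "5199" → 4 new (5, 1, 9, 9)
  "126675" → 6 new (1, 2, 6, 6, 7, 5)
  "5496" → prefix "5" already present; 3 new (4, 9, 6)
  "0685969888" → 10 new (0, 6, 8, 5, 9, 6, 9, 8, 8, 8)
  "2114321728" → 10 new (2, 1, 1, 4, 3, 2, 1, 7, 2, 8)
  "67481" → 5 new (6, 7, 4, 8, 1)
  "221683" → prefix "2" already present; 5 new (2, 1, 6, 8, 3)
  "5690323" → prefix "5" already present; 6 new (6, 9, 0, 3, 2, 3)
Total nodes = 3 + 4 + 6 + 3 + 10 + 10 + 5 + 5 + 6 = 52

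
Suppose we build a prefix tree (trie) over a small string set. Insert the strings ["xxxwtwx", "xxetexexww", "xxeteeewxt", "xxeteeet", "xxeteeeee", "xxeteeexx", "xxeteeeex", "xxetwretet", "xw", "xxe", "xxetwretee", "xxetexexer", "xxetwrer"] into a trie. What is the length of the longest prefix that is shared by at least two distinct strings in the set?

9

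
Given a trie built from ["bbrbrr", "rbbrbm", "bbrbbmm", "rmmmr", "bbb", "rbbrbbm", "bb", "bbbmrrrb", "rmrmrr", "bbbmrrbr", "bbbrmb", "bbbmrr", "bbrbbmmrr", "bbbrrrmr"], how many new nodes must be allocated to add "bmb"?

2

Walking "bmb" from the root, the first 1 characters ("b") follow existing edges; "m" is the first miss.
So 3 − 1 = 2 new nodes.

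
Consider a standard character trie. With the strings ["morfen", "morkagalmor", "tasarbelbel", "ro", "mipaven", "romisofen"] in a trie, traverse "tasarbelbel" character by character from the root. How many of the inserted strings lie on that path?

Walk "tasarbelbel" from the root; an end-of-word marker is hit whenever a stored word is a prefix of "tasarbelbel".
Prefixes of the query that are stored words: "tasarbelbel"
Count: 1

1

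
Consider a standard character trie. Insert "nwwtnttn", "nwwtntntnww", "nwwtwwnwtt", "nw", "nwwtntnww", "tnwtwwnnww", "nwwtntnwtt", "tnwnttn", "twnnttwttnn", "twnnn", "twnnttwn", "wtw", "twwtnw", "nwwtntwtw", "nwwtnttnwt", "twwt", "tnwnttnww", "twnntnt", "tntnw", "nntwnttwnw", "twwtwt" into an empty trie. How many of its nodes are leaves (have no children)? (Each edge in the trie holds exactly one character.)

17

A leaf is a node with no children — equivalently, the end of a word that is not a proper prefix of any other stored word.
Those words: "nntwnttwnw", "nwwtntntnww", "nwwtntnwtt", "nwwtntnww", "nwwtnttnwt", "nwwtntwtw", "nwwtwwnwtt", "tntnw", "tnwnttnww", "tnwtwwnnww", "twnnn", "twnntnt", "twnnttwn", "twnnttwttnn", "twwtnw", "twwtwt", "wtw"
Leaf count: 17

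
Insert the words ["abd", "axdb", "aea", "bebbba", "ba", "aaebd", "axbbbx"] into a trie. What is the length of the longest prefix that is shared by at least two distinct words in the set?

2

Equivalently: take the maximum, over all pairs, of their longest common prefix length.
"axbbbx" and "axdb" agree on "ax" (2 characters) before diverging; nothing deeper is shared.
Longest shared-prefix length: 2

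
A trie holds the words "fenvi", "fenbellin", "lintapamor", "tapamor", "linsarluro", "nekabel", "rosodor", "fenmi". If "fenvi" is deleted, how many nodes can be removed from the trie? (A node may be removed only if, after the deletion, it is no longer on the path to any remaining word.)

Walk "fenvi" from the leaf back toward the root, removing each node that no remaining word uses.
The suffix "vi" (2 nodes) is used only by "fenvi"; the node for "fen" still has the child "b", so pruning stops there.
Nodes removed: 2

2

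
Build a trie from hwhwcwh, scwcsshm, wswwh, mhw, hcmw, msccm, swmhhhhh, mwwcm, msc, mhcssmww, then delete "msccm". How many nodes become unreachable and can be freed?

A node on "msccm"'s path can go only if nothing else ends at it or branches off below it.
The suffix "cm" (2 nodes) is used only by "msccm"; "msc" is itself a stored word, so pruning stops there.
Nodes removed: 2

2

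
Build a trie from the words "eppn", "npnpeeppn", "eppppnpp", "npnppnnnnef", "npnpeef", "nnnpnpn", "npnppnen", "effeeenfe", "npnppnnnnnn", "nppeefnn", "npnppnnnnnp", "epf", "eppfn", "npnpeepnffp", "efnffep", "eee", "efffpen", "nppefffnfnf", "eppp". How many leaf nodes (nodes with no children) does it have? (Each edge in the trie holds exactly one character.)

18

Leaves are exactly the stored words that no other stored word extends.
Those words: "eee", "effeeenfe", "efffpen", "efnffep", "epf", "eppfn", "eppn", "eppppnpp", "nnnpnpn", "npnpeef", "npnpeepnffp", "npnpeeppn", "npnppnen", "npnppnnnnef", "npnppnnnnnn", "npnppnnnnnp", "nppeefnn", "nppefffnfnf"
Leaf count: 18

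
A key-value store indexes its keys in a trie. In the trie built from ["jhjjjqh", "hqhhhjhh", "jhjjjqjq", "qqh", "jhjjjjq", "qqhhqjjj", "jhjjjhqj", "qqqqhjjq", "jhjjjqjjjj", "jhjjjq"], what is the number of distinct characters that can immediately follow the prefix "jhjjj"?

Follow the path "jhjjj" to its node, then look at its outgoing edges.
Characters that immediately follow "jhjjj" among the stored strings: {h, j, q}.
That node has 3 child edges.

3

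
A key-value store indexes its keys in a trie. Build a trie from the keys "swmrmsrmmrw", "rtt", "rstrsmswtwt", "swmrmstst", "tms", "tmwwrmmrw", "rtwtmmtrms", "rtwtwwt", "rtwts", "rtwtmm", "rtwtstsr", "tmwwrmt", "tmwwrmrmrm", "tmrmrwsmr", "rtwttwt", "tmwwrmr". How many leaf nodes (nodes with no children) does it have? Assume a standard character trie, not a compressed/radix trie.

13

A leaf is a node with no children — equivalently, the end of a word that is not a proper prefix of any other stored word.
Those words: "rstrsmswtwt", "rtt", "rtwtmmtrms", "rtwtstsr", "rtwttwt", "rtwtwwt", "swmrmsrmmrw", "swmrmstst", "tmrmrwsmr", "tms", "tmwwrmmrw", "tmwwrmrmrm", "tmwwrmt"
Leaf count: 13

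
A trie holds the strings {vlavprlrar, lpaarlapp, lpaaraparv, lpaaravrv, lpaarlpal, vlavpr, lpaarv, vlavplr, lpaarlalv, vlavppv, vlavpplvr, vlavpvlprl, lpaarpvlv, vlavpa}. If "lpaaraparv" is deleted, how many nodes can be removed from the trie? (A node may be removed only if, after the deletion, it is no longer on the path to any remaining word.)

Walk "lpaaraparv" from the leaf back toward the root, removing each node that no remaining word uses.
The suffix "parv" (4 nodes) is used only by "lpaaraparv"; the node for "lpaara" still has the child "v", so pruning stops there.
Nodes removed: 4

4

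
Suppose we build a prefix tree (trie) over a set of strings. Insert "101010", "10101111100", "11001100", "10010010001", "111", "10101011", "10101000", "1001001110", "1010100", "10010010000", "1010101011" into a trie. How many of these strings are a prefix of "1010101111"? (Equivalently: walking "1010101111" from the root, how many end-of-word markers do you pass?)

2

Traverse "1010101111" character by character; count nodes along the way that are marked as word ends.
Prefixes of the query that are stored words: "101010", "10101011"
Count: 2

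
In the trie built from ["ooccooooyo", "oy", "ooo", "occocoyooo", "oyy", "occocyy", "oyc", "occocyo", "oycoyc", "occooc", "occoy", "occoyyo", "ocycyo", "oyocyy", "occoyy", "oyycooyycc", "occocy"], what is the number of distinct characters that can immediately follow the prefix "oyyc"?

Walk "oyyc" from the root, arriving at one node.
Distinct next characters after "oyyc": o.
That node has 1 child edge.

1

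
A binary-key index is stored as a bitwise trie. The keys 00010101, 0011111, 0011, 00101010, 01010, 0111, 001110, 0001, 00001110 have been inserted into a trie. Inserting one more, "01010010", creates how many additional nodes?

The longest prefix of "01010010" already in the trie is "01010" (length 5).
Each of the 3 remaining characters creates one node.

3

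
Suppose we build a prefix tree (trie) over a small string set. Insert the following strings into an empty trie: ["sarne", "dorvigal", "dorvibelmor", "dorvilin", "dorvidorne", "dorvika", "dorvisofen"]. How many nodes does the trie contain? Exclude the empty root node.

34

Trace insertions, counting only characters that open a new branch:
  "sarne" → 5 new (s, a, r, n, e)
  "dorvigal" → 8 new (d, o, r, v, i, g, a, l)
  "dorvibelmor" → prefix "dorvi" already present; 6 new (b, e, l, m, o, r)
  "dorvilin" → prefix "dorvi" already present; 3 new (l, i, n)
  "dorvidorne" → prefix "dorvi" already present; 5 new (d, o, r, n, e)
  "dorvika" → prefix "dorvi" already present; 2 new (k, a)
  "dorvisofen" → prefix "dorvi" already present; 5 new (s, o, f, e, n)
Total nodes = 5 + 8 + 6 + 3 + 5 + 2 + 5 = 34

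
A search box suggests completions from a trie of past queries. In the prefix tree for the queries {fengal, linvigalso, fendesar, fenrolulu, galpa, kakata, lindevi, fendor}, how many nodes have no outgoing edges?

8

A leaf is a node with no children — equivalently, the end of a word that is not a proper prefix of any other stored word.
Those words: "fendesar", "fendor", "fengal", "fenrolulu", "galpa", "kakata", "lindevi", "linvigalso"
Leaf count: 8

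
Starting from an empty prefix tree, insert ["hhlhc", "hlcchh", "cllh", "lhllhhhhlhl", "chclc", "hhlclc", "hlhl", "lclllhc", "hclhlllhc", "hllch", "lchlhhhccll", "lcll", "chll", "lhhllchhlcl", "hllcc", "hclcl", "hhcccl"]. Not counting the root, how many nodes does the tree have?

78

Insert word by word; a character creates a node only if that edge doesn't already exist:
  "hhlhc" → 5 new (h, h, l, h, c)
  "hlcchh" → prefix "h" already present; 5 new (l, c, c, h, h)
  "cllh" → 4 new (c, l, l, h)
  "lhllhhhhlhl" → 11 new (l, h, l, l, h, h, h, h, l, h, l)
  "chclc" → prefix "c" already present; 4 new (h, c, l, c)
  "hhlclc" → prefix "hhl" already present; 3 new (c, l, c)
  "hlhl" → prefix "hl" already present; 2 new (h, l)
  "lclllhc" → prefix "l" already present; 6 new (c, l, l, l, h, c)
  "hclhlllhc" → prefix "h" already present; 8 new (c, l, h, l, l, l, h, c)
  "hllch" → prefix "hl" already present; 3 new (l, c, h)
  "lchlhhhccll" → prefix "lc" already present; 9 new (h, l, h, h, h, c, c, l, l)
  "lcll" → prefix "lcll" already present; 0 new (none)
  "chll" → prefix "ch" already present; 2 new (l, l)
  "lhhllchhlcl" → prefix "lh" already present; 9 new (h, l, l, c, h, h, l, c, l)
  "hllcc" → prefix "hllc" already present; 1 new (c)
  "hclcl" → prefix "hcl" already present; 2 new (c, l)
  "hhcccl" → prefix "hh" already present; 4 new (c, c, c, l)
Total nodes = 5 + 5 + 4 + 11 + 4 + 3 + 2 + 6 + 8 + 3 + 9 + 0 + 2 + 9 + 1 + 2 + 4 = 78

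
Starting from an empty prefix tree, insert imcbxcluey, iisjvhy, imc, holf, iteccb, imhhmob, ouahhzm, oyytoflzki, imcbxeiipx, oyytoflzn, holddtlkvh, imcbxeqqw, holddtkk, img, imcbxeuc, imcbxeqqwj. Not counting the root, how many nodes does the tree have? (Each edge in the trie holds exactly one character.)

For each word, the new-node count is its length minus the longest prefix already in the trie:
  "imcbxcluey" → 10 new (i, m, c, b, x, c, l, u, e, y)
  "iisjvhy" → prefix "i" already present; 6 new (i, s, j, v, h, y)
  "imc" → prefix "imc" already present; 0 new (none)
  "holf" → 4 new (h, o, l, f)
  "iteccb" → prefix "i" already present; 5 new (t, e, c, c, b)
  "imhhmob" → prefix "im" already present; 5 new (h, h, m, o, b)
  "ouahhzm" → 7 new (o, u, a, h, h, z, m)
  "oyytoflzki" → prefix "o" already present; 9 new (y, y, t, o, f, l, z, k, i)
  "imcbxeiipx" → prefix "imcbx" already present; 5 new (e, i, i, p, x)
  "oyytoflzn" → prefix "oyytoflz" already present; 1 new (n)
  "holddtlkvh" → prefix "hol" already present; 7 new (d, d, t, l, k, v, h)
  "imcbxeqqw" → prefix "imcbxe" already present; 3 new (q, q, w)
  "holddtkk" → prefix "holddt" already present; 2 new (k, k)
  "img" → prefix "im" already present; 1 new (g)
  "imcbxeuc" → prefix "imcbxe" already present; 2 new (u, c)
  "imcbxeqqwj" → prefix "imcbxeqqw" already present; 1 new (j)
Total nodes = 10 + 6 + 0 + 4 + 5 + 5 + 7 + 9 + 5 + 1 + 7 + 3 + 2 + 1 + 2 + 1 = 68

68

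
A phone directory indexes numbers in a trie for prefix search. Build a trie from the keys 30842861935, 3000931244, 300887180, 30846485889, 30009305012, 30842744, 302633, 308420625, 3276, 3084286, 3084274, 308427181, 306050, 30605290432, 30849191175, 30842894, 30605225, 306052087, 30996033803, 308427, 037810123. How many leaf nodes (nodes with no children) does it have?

A leaf is a node with no children — equivalently, the end of a word that is not a proper prefix of any other stored word.
Those words: "037810123", "30009305012", "3000931244", "300887180", "302633", "306050", "306052087", "30605225", "30605290432", "308420625", "308427181", "30842744", "30842861935", "30842894", "30846485889", "30849191175", "30996033803", "3276"
Leaf count: 18

18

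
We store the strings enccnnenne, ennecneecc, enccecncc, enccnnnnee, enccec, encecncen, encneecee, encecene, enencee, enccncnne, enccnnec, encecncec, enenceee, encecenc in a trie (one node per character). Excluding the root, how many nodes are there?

Trace insertions, counting only characters that open a new branch:
  "enccnnenne" → 10 new (e, n, c, c, n, n, e, n, n, e)
  "ennecneecc" → prefix "en" already present; 8 new (n, e, c, n, e, e, c, c)
  "enccecncc" → prefix "encc" already present; 5 new (e, c, n, c, c)
  "enccnnnnee" → prefix "enccnn" already present; 4 new (n, n, e, e)
  "enccec" → prefix "enccec" already present; 0 new (none)
  "encecncen" → prefix "enc" already present; 6 new (e, c, n, c, e, n)
  "encneecee" → prefix "enc" already present; 6 new (n, e, e, c, e, e)
  "encecene" → prefix "encec" already present; 3 new (e, n, e)
  "enencee" → prefix "en" already present; 5 new (e, n, c, e, e)
  "enccncnne" → prefix "enccn" already present; 4 new (c, n, n, e)
  "enccnnec" → prefix "enccnne" already present; 1 new (c)
  "encecncec" → prefix "encecnce" already present; 1 new (c)
  "enenceee" → prefix "enencee" already present; 1 new (e)
  "encecenc" → prefix "encecen" already present; 1 new (c)
Total nodes = 10 + 8 + 5 + 4 + 0 + 6 + 6 + 3 + 5 + 4 + 1 + 1 + 1 + 1 = 55

55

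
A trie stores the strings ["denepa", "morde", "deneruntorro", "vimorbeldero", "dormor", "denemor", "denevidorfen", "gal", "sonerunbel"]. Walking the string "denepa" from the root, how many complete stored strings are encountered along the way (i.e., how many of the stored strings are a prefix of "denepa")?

Walk "denepa" from the root; an end-of-word marker is hit whenever a stored word is a prefix of "denepa".
Prefixes of the query that are stored words: "denepa"
Count: 1

1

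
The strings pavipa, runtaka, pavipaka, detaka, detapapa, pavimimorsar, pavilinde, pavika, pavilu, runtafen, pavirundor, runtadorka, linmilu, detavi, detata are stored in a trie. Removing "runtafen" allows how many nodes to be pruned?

A node on "runtafen"'s path can go only if nothing else ends at it or branches off below it.
The suffix "fen" (3 nodes) is used only by "runtafen"; the node for "runta" still has the child "k", so pruning stops there.
Nodes removed: 3

3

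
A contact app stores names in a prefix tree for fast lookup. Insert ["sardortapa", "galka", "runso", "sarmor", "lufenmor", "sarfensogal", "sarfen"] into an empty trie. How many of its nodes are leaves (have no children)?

Leaves are exactly the stored words that no other stored word extends.
Those words: "galka", "lufenmor", "runso", "sardortapa", "sarfensogal", "sarmor"
Leaf count: 6

6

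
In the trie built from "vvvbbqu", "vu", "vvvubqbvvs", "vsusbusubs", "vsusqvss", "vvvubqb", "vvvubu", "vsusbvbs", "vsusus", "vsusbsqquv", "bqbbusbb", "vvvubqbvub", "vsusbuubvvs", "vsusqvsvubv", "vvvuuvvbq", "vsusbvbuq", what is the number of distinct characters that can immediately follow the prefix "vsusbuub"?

1

Walk "vsusbuub" from the root, arriving at one node.
Characters that immediately follow "vsusbuub" among the stored strings: {v}.
That node has 1 child edge.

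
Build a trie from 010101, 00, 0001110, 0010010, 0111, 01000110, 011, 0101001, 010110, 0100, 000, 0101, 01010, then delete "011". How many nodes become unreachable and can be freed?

After clearing the end-marker at "011", prune upward until reaching a node still needed by another word.
Every node on "011" is still needed (e.g. by "0111"), so nothing is freed.
Nodes removed: 0

0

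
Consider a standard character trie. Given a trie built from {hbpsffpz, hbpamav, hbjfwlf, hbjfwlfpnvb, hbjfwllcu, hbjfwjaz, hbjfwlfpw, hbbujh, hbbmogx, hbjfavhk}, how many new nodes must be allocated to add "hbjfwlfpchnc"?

4

Walking "hbjfwlfpchnc" from the root, the first 8 characters ("hbjfwlfp") follow existing edges; "c" is the first miss.
Each of the 4 remaining characters creates one node.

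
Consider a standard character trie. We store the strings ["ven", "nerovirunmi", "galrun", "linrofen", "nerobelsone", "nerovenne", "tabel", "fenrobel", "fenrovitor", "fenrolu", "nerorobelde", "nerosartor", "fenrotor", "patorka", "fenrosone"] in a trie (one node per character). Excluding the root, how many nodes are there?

86

Trace insertions, counting only characters that open a new branch:
  "ven" → 3 new (v, e, n)
  "nerovirunmi" → 11 new (n, e, r, o, v, i, r, u, n, m, i)
  "galrun" → 6 new (g, a, l, r, u, n)
  "linrofen" → 8 new (l, i, n, r, o, f, e, n)
  "nerobelsone" → prefix "nero" already present; 7 new (b, e, l, s, o, n, e)
  "nerovenne" → prefix "nerov" already present; 4 new (e, n, n, e)
  "tabel" → 5 new (t, a, b, e, l)
  "fenrobel" → 8 new (f, e, n, r, o, b, e, l)
  "fenrovitor" → prefix "fenro" already present; 5 new (v, i, t, o, r)
  "fenrolu" → prefix "fenro" already present; 2 new (l, u)
  "nerorobelde" → prefix "nero" already present; 7 new (r, o, b, e, l, d, e)
  "nerosartor" → prefix "nero" already present; 6 new (s, a, r, t, o, r)
  "fenrotor" → prefix "fenro" already present; 3 new (t, o, r)
  "patorka" → 7 new (p, a, t, o, r, k, a)
  "fenrosone" → prefix "fenro" already present; 4 new (s, o, n, e)
Total nodes = 3 + 11 + 6 + 8 + 7 + 4 + 5 + 8 + 5 + 2 + 7 + 6 + 3 + 7 + 4 = 86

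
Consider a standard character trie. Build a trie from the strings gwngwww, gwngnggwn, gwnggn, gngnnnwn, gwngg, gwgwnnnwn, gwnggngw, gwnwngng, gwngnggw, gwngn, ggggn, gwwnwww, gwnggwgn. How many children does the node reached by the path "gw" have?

The children of the "gw" node are the distinct next characters among strings starting with "gw".
Distinct next characters after "gw": g, n, w.
That node has 3 child edges.

3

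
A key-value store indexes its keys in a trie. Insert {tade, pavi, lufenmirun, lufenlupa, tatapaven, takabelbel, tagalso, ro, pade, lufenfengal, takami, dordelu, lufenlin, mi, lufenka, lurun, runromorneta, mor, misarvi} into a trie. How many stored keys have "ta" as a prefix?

5

Walk to "ta"; the words in its subtree are exactly those with that prefix.
Matches: "tade", "tagalso", "takabelbel", "takami", "tatapaven"
Count: 5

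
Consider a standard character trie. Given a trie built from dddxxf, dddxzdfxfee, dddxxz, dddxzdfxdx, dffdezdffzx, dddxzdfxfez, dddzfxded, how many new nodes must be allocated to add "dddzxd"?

2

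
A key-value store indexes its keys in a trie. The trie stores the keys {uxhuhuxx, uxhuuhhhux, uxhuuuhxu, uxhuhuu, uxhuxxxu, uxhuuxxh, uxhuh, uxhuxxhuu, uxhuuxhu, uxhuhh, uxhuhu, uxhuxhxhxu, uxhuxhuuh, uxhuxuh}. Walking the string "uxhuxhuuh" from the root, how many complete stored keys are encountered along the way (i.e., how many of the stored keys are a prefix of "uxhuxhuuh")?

1

Traverse "uxhuxhuuh" character by character; count nodes along the way that are marked as word ends.
Prefixes of the query that are stored words: "uxhuxhuuh"
Count: 1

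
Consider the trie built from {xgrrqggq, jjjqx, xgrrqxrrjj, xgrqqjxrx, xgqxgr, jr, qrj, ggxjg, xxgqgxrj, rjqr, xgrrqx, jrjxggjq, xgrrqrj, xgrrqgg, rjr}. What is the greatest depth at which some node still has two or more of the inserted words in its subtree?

Look for the deepest trie node that still has at least two words in its subtree.
e.g. "xgrrqgg" and "xgrrqggq" share the prefix "xgrrqgg" of length 7; no pair shares a longer one.
Longest shared-prefix length: 7

7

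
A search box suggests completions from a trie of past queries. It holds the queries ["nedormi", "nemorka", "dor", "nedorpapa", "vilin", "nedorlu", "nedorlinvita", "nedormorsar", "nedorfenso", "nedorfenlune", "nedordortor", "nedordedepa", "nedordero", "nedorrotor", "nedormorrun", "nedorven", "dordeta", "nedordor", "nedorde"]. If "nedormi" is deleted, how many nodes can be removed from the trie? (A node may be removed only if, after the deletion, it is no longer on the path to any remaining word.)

1

Walk "nedormi" from the leaf back toward the root, removing each node that no remaining word uses.
The suffix "i" (1 node) is used only by "nedormi"; the node for "nedorm" still has the child "o", so pruning stops there.
Nodes removed: 1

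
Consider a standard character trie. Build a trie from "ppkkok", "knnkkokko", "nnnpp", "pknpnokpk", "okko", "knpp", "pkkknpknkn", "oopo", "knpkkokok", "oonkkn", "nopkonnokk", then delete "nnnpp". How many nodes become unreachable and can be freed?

4

Walk "nnnpp" from the leaf back toward the root, removing each node that no remaining word uses.
The suffix "nnpp" (4 nodes) is used only by "nnnpp"; the node for "n" still has the child "o", so pruning stops there.
Nodes removed: 4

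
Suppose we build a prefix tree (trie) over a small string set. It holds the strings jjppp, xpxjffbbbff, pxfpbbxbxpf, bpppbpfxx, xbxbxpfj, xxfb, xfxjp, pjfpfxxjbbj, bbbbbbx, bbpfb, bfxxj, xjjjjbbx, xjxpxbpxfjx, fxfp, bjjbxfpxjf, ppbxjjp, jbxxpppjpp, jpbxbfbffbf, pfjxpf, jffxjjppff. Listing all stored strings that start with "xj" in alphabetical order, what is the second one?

xjxpxbpxfjx

Words with prefix "xj", in lexicographic order: "xjjjjbbx", "xjxpxbpxfjx"
Position 2: xjxpxbpxfjx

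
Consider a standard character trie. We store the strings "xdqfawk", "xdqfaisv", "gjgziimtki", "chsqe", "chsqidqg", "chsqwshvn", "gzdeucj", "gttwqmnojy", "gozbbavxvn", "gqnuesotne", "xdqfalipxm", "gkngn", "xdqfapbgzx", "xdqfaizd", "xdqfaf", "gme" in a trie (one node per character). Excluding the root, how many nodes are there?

86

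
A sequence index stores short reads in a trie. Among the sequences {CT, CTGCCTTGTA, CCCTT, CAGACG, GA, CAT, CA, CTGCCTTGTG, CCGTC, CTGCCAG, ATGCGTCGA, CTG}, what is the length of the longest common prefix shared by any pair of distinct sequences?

9

The deepest shared node is where two words last agree before diverging.
e.g. "CTGCCTTGTA" and "CTGCCTTGTG" share the prefix "CTGCCTTGT" of length 9; no pair shares a longer one.
Longest shared-prefix length: 9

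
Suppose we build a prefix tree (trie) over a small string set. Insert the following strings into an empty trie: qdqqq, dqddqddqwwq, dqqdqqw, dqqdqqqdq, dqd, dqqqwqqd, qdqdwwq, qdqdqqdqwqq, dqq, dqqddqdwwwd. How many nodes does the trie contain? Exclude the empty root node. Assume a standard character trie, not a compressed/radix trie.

47

Count nodes per top-level branch (shared prefixes stored once):
  'd'-branch (dqd, dqddqddqwwq, dqq, dqqddqdwwwd, dqqdqqqdq, dqqdqqw, dqqqwqqd): 31 nodes
  'q'-branch (qdqdqqdqwqq, qdqdwwq, qdqqq): 16 nodes
Sum: 47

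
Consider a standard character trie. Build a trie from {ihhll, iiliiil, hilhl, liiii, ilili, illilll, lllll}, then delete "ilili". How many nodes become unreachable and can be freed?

A node on "ilili"'s path can go only if nothing else ends at it or branches off below it.
The suffix "ili" (3 nodes) is used only by "ilili"; the node for "il" still has the child "l", so pruning stops there.
Nodes removed: 3

3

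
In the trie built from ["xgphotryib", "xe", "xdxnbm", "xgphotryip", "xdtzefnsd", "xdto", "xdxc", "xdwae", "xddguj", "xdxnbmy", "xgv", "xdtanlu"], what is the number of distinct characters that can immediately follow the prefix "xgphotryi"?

Follow the path "xgphotryi" to its node, then look at its outgoing edges.
Distinct next characters after "xgphotryi": b, p.
That node has 2 child edges.

2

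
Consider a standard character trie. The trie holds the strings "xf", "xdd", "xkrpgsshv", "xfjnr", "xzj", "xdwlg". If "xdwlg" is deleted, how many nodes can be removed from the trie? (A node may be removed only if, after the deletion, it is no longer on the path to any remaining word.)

Walk "xdwlg" from the leaf back toward the root, removing each node that no remaining word uses.
The suffix "wlg" (3 nodes) is used only by "xdwlg"; the node for "xd" still has the child "d", so pruning stops there.
Nodes removed: 3

3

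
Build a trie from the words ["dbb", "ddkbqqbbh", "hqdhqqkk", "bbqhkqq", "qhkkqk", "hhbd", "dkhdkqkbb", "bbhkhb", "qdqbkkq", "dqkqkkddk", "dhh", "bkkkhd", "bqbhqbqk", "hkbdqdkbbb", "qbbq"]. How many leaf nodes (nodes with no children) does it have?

Leaves are exactly the stored words that no other stored word extends.
Those words: "bbhkhb", "bbqhkqq", "bkkkhd", "bqbhqbqk", "dbb", "ddkbqqbbh", "dhh", "dkhdkqkbb", "dqkqkkddk", "hhbd", "hkbdqdkbbb", "hqdhqqkk", "qbbq", "qdqbkkq", "qhkkqk"
Leaf count: 15

15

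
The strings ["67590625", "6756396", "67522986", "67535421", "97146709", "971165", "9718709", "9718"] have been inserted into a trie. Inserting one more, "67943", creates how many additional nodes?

Walking "67943" from the root, the first 2 characters ("67") follow existing edges; "9" is the first miss.
New nodes needed: |"67943"| − 2 = 5 − 2 = 3.

3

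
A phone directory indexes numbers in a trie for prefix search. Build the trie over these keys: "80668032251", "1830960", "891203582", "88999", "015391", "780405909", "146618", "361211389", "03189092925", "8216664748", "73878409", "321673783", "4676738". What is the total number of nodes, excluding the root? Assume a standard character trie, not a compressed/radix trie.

For each word, the new-node count is its length minus the longest prefix already in the trie:
  "80668032251" → 11 new (8, 0, 6, 6, 8, 0, 3, 2, 2, 5, 1)
  "1830960" → 7 new (1, 8, 3, 0, 9, 6, 0)
  "891203582" → prefix "8" already present; 8 new (9, 1, 2, 0, 3, 5, 8, 2)
  "88999" → prefix "8" already present; 4 new (8, 9, 9, 9)
  "015391" → 6 new (0, 1, 5, 3, 9, 1)
  "780405909" → 9 new (7, 8, 0, 4, 0, 5, 9, 0, 9)
  "146618" → prefix "1" already present; 5 new (4, 6, 6, 1, 8)
  "361211389" → 9 new (3, 6, 1, 2, 1, 1, 3, 8, 9)
  "03189092925" → prefix "0" already present; 10 new (3, 1, 8, 9, 0, 9, 2, 9, 2, 5)
  "8216664748" → prefix "8" already present; 9 new (2, 1, 6, 6, 6, 4, 7, 4, 8)
  "73878409" → prefix "7" already present; 7 new (3, 8, 7, 8, 4, 0, 9)
  "321673783" → prefix "3" already present; 8 new (2, 1, 6, 7, 3, 7, 8, 3)
  "4676738" → 7 new (4, 6, 7, 6, 7, 3, 8)
Total nodes = 11 + 7 + 8 + 4 + 6 + 9 + 5 + 9 + 10 + 9 + 7 + 8 + 7 = 100

100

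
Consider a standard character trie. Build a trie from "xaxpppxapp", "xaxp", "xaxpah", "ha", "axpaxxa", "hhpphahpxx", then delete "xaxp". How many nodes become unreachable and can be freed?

0

Walk "xaxp" from the leaf back toward the root, removing each node that no remaining word uses.
Every node on "xaxp" is still needed (e.g. by "xaxpppxapp"), so nothing is freed.
Nodes removed: 0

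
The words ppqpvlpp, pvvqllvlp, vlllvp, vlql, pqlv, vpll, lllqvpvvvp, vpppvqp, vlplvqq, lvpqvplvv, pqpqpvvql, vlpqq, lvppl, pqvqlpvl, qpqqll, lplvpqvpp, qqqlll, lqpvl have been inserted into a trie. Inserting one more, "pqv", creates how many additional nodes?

"pqv" is already a full path in the trie; only an end-marker is added.
No new nodes are needed: 0.

0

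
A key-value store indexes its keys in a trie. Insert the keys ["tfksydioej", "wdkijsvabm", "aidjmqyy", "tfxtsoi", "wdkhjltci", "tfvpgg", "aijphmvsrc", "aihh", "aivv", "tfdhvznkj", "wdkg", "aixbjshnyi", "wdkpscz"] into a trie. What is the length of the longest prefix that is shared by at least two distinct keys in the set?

3

The deepest shared node is where two words last agree before diverging.
e.g. "wdkg" and "wdkhjltci" share the prefix "wdk" of length 3; no pair shares a longer one.
Longest shared-prefix length: 3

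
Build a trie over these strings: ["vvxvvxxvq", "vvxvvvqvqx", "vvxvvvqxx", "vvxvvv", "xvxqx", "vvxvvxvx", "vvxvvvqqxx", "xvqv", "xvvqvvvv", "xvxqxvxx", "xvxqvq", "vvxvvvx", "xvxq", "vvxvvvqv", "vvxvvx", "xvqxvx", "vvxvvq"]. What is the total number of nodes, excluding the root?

44

Insert word by word; a character creates a node only if that edge doesn't already exist:
  "vvxvvxxvq" → 9 new (v, v, x, v, v, x, x, v, q)
  "vvxvvvqvqx" → prefix "vvxvv" already present; 5 new (v, q, v, q, x)
  "vvxvvvqxx" → prefix "vvxvvvq" already present; 2 new (x, x)
  "vvxvvv" → prefix "vvxvvv" already present; 0 new (none)
  "xvxqx" → 5 new (x, v, x, q, x)
  "vvxvvxvx" → prefix "vvxvvx" already present; 2 new (v, x)
  "vvxvvvqqxx" → prefix "vvxvvvq" already present; 3 new (q, x, x)
  "xvqv" → prefix "xv" already present; 2 new (q, v)
  "xvvqvvvv" → prefix "xv" already present; 6 new (v, q, v, v, v, v)
  "xvxqxvxx" → prefix "xvxqx" already present; 3 new (v, x, x)
  "xvxqvq" → prefix "xvxq" already present; 2 new (v, q)
  "vvxvvvx" → prefix "vvxvvv" already present; 1 new (x)
  "xvxq" → prefix "xvxq" already present; 0 new (none)
  "vvxvvvqv" → prefix "vvxvvvqv" already present; 0 new (none)
  "vvxvvx" → prefix "vvxvvx" already present; 0 new (none)
  "xvqxvx" → prefix "xvq" already present; 3 new (x, v, x)
  "vvxvvq" → prefix "vvxvv" already present; 1 new (q)
Total nodes = 9 + 5 + 2 + 0 + 5 + 2 + 3 + 2 + 6 + 3 + 2 + 1 + 0 + 0 + 0 + 3 + 1 = 44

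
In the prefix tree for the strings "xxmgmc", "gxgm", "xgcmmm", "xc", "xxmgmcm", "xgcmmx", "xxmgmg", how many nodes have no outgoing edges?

A leaf is a node with no children — equivalently, the end of a word that is not a proper prefix of any other stored word.
Those words: "gxgm", "xc", "xgcmmm", "xgcmmx", "xxmgmcm", "xxmgmg"
Leaf count: 6

6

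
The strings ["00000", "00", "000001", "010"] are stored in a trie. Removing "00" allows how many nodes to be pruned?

A node on "00"'s path can go only if nothing else ends at it or branches off below it.
Every node on "00" is still needed (e.g. by "00000"), so nothing is freed.
Nodes removed: 0

0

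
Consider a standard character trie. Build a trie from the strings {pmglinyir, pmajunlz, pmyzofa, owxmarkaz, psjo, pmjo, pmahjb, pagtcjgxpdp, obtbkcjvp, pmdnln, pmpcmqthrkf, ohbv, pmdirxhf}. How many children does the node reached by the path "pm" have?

The children of the "pm" node are the distinct next characters among strings starting with "pm".
Characters that immediately follow "pm" among the stored strings: {a, d, g, j, p, y}.
That node has 6 child edges.

6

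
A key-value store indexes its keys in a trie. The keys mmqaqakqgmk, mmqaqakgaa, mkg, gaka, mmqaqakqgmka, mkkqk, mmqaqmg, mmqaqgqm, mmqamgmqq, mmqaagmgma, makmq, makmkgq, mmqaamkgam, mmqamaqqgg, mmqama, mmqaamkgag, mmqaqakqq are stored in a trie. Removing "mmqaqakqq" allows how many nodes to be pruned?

Walk "mmqaqakqq" from the leaf back toward the root, removing each node that no remaining word uses.
The suffix "q" (1 node) is used only by "mmqaqakqq"; the node for "mmqaqakq" still has the child "g", so pruning stops there.
Nodes removed: 1

1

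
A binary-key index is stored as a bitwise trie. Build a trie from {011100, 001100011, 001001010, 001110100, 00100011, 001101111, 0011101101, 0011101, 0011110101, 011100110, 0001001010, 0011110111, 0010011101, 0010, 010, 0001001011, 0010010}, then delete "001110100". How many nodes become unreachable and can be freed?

A node on "001110100"'s path can go only if nothing else ends at it or branches off below it.
The suffix "00" (2 nodes) is used only by "001110100"; the node for "0011101" still has the child "1", so pruning stops there.
Nodes removed: 2

2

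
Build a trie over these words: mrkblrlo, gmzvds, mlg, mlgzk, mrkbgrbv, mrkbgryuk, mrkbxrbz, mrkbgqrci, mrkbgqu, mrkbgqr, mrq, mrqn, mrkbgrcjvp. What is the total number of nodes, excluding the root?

Trace insertions, counting only characters that open a new branch:
  "mrkblrlo" → 8 new (m, r, k, b, l, r, l, o)
  "gmzvds" → 6 new (g, m, z, v, d, s)
  "mlg" → prefix "m" already present; 2 new (l, g)
  "mlgzk" → prefix "mlg" already present; 2 new (z, k)
  "mrkbgrbv" → prefix "mrkb" already present; 4 new (g, r, b, v)
  "mrkbgryuk" → prefix "mrkbgr" already present; 3 new (y, u, k)
  "mrkbxrbz" → prefix "mrkb" already present; 4 new (x, r, b, z)
  "mrkbgqrci" → prefix "mrkbg" already present; 4 new (q, r, c, i)
  "mrkbgqu" → prefix "mrkbgq" already present; 1 new (u)
  "mrkbgqr" → prefix "mrkbgqr" already present; 0 new (none)
  "mrq" → prefix "mr" already present; 1 new (q)
  "mrqn" → prefix "mrq" already present; 1 new (n)
  "mrkbgrcjvp" → prefix "mrkbgr" already present; 4 new (c, j, v, p)
Total nodes = 8 + 6 + 2 + 2 + 4 + 3 + 4 + 4 + 1 + 0 + 1 + 1 + 4 = 40

40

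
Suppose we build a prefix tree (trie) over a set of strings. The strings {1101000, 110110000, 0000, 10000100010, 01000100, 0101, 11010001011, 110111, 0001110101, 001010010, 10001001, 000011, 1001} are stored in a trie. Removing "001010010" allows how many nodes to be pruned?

7

A node on "001010010"'s path can go only if nothing else ends at it or branches off below it.
The suffix "1010010" (7 nodes) is used only by "001010010"; the node for "00" still has the child "0", so pruning stops there.
Nodes removed: 7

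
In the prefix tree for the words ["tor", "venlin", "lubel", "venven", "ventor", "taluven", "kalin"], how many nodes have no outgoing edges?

Leaves are exactly the stored words that no other stored word extends.
Those words: "kalin", "lubel", "taluven", "tor", "venlin", "ventor", "venven"
Leaf count: 7

7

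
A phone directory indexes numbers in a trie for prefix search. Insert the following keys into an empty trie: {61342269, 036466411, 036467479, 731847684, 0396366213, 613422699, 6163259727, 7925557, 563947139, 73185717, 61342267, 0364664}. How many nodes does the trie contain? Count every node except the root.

Insert word by word; a character creates a node only if that edge doesn't already exist:
  "61342269" → 8 new (6, 1, 3, 4, 2, 2, 6, 9)
  "036466411" → 9 new (0, 3, 6, 4, 6, 6, 4, 1, 1)
  "036467479" → prefix "03646" already present; 4 new (7, 4, 7, 9)
  "731847684" → 9 new (7, 3, 1, 8, 4, 7, 6, 8, 4)
  "0396366213" → prefix "03" already present; 8 new (9, 6, 3, 6, 6, 2, 1, 3)
  "613422699" → prefix "61342269" already present; 1 new (9)
  "6163259727" → prefix "61" already present; 8 new (6, 3, 2, 5, 9, 7, 2, 7)
  "7925557" → prefix "7" already present; 6 new (9, 2, 5, 5, 5, 7)
  "563947139" → 9 new (5, 6, 3, 9, 4, 7, 1, 3, 9)
  "73185717" → prefix "7318" already present; 4 new (5, 7, 1, 7)
  "61342267" → prefix "6134226" already present; 1 new (7)
  "0364664" → prefix "0364664" already present; 0 new (none)
Total nodes = 8 + 9 + 4 + 9 + 8 + 1 + 8 + 6 + 9 + 4 + 1 + 0 = 67

67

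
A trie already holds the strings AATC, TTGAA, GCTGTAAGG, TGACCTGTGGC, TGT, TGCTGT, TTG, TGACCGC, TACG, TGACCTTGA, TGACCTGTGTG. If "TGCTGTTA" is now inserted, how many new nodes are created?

Walking "TGCTGTTA" from the root, the first 6 characters ("TGCTGT") follow existing edges; "T" is the first miss.
Each of the 2 remaining characters creates one node.

2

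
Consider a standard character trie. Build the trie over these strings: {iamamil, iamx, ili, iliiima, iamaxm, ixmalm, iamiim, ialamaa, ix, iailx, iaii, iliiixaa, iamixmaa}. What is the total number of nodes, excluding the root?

For each word, the new-node count is its length minus the longest prefix already in the trie:
  "iamamil" → 7 new (i, a, m, a, m, i, l)
  "iamx" → prefix "iam" already present; 1 new (x)
  "ili" → prefix "i" already present; 2 new (l, i)
  "iliiima" → prefix "ili" already present; 4 new (i, i, m, a)
  "iamaxm" → prefix "iama" already present; 2 new (x, m)
  "ixmalm" → prefix "i" already present; 5 new (x, m, a, l, m)
  "iamiim" → prefix "iam" already present; 3 new (i, i, m)
  "ialamaa" → prefix "ia" already present; 5 new (l, a, m, a, a)
  "ix" → prefix "ix" already present; 0 new (none)
  "iailx" → prefix "ia" already present; 3 new (i, l, x)
  "iaii" → prefix "iai" already present; 1 new (i)
  "iliiixaa" → prefix "iliii" already present; 3 new (x, a, a)
  "iamixmaa" → prefix "iami" already present; 4 new (x, m, a, a)
Total nodes = 7 + 1 + 2 + 4 + 2 + 5 + 3 + 5 + 0 + 3 + 1 + 3 + 4 = 40

40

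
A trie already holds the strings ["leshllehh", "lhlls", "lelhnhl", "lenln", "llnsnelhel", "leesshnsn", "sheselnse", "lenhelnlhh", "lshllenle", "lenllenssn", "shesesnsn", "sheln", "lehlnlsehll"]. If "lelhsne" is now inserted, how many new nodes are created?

3

The longest prefix of "lelhsne" already in the trie is "lelh" (length 4).
New nodes needed: |"lelhsne"| − 4 = 7 − 4 = 3.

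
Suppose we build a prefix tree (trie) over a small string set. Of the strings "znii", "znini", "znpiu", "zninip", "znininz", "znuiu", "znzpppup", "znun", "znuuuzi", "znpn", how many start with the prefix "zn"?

Traverse to the node for "zn", then collect every word in that subtree.
Matches: "znii", "znini", "znininz", "zninip", "znpiu", "znpn", "znuiu", "znun", "znuuuzi", "znzpppup"
Count: 10

10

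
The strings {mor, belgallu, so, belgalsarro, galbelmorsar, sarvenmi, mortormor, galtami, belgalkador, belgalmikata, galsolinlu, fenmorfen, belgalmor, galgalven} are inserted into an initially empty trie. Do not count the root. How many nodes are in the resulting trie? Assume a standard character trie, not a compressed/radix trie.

82

Trace insertions, counting only characters that open a new branch:
  "mor" → 3 new (m, o, r)
  "belgallu" → 8 new (b, e, l, g, a, l, l, u)
  "so" → 2 new (s, o)
  "belgalsarro" → prefix "belgal" already present; 5 new (s, a, r, r, o)
  "galbelmorsar" → 12 new (g, a, l, b, e, l, m, o, r, s, a, r)
  "sarvenmi" → prefix "s" already present; 7 new (a, r, v, e, n, m, i)
  "mortormor" → prefix "mor" already present; 6 new (t, o, r, m, o, r)
  "galtami" → prefix "gal" already present; 4 new (t, a, m, i)
  "belgalkador" → prefix "belgal" already present; 5 new (k, a, d, o, r)
  "belgalmikata" → prefix "belgal" already present; 6 new (m, i, k, a, t, a)
  "galsolinlu" → prefix "gal" already present; 7 new (s, o, l, i, n, l, u)
  "fenmorfen" → 9 new (f, e, n, m, o, r, f, e, n)
  "belgalmor" → prefix "belgalm" already present; 2 new (o, r)
  "galgalven" → prefix "gal" already present; 6 new (g, a, l, v, e, n)
Total nodes = 3 + 8 + 2 + 5 + 12 + 7 + 6 + 4 + 5 + 6 + 7 + 9 + 2 + 6 = 82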